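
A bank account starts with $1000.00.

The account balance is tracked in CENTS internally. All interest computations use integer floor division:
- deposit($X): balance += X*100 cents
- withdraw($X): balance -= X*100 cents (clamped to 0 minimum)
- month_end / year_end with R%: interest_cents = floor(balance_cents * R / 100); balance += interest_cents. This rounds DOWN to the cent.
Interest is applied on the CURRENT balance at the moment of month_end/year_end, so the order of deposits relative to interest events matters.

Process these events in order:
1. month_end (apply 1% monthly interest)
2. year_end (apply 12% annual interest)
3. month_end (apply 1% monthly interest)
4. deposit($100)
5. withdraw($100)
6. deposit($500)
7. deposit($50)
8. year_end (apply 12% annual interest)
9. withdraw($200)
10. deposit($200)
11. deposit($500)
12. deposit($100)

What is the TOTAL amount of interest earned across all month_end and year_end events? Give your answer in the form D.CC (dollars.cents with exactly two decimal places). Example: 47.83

Answer: 345.61

Derivation:
After 1 (month_end (apply 1% monthly interest)): balance=$1010.00 total_interest=$10.00
After 2 (year_end (apply 12% annual interest)): balance=$1131.20 total_interest=$131.20
After 3 (month_end (apply 1% monthly interest)): balance=$1142.51 total_interest=$142.51
After 4 (deposit($100)): balance=$1242.51 total_interest=$142.51
After 5 (withdraw($100)): balance=$1142.51 total_interest=$142.51
After 6 (deposit($500)): balance=$1642.51 total_interest=$142.51
After 7 (deposit($50)): balance=$1692.51 total_interest=$142.51
After 8 (year_end (apply 12% annual interest)): balance=$1895.61 total_interest=$345.61
After 9 (withdraw($200)): balance=$1695.61 total_interest=$345.61
After 10 (deposit($200)): balance=$1895.61 total_interest=$345.61
After 11 (deposit($500)): balance=$2395.61 total_interest=$345.61
After 12 (deposit($100)): balance=$2495.61 total_interest=$345.61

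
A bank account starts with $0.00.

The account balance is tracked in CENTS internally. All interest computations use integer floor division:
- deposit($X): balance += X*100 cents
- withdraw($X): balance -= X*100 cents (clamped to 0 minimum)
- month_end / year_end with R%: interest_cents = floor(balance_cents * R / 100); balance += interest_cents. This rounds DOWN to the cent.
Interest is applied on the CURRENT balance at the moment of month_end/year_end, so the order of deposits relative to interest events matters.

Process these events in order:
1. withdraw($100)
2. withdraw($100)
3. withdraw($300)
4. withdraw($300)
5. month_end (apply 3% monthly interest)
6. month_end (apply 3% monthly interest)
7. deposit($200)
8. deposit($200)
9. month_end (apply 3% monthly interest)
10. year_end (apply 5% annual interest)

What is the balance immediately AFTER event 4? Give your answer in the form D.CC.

After 1 (withdraw($100)): balance=$0.00 total_interest=$0.00
After 2 (withdraw($100)): balance=$0.00 total_interest=$0.00
After 3 (withdraw($300)): balance=$0.00 total_interest=$0.00
After 4 (withdraw($300)): balance=$0.00 total_interest=$0.00

Answer: 0.00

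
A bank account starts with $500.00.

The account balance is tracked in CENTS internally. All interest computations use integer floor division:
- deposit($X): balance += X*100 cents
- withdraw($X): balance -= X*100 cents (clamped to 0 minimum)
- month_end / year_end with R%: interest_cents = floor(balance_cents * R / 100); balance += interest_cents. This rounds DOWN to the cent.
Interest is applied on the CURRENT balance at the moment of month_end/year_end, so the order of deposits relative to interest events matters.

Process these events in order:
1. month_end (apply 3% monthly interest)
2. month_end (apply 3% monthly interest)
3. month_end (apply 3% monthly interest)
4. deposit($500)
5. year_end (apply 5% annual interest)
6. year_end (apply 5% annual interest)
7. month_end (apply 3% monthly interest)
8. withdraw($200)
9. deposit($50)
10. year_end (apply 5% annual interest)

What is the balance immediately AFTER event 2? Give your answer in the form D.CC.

After 1 (month_end (apply 3% monthly interest)): balance=$515.00 total_interest=$15.00
After 2 (month_end (apply 3% monthly interest)): balance=$530.45 total_interest=$30.45

Answer: 530.45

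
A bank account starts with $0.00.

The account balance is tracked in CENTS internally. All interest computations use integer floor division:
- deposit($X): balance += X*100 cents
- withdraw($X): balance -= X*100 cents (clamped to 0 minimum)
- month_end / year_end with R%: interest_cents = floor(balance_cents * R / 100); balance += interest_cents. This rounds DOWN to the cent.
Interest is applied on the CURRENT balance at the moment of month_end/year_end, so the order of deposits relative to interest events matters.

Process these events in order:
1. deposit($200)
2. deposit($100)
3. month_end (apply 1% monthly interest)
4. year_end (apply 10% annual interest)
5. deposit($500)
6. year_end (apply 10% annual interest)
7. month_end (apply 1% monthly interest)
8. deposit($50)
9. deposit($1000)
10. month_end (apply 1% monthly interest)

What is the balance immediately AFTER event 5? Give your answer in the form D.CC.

Answer: 833.30

Derivation:
After 1 (deposit($200)): balance=$200.00 total_interest=$0.00
After 2 (deposit($100)): balance=$300.00 total_interest=$0.00
After 3 (month_end (apply 1% monthly interest)): balance=$303.00 total_interest=$3.00
After 4 (year_end (apply 10% annual interest)): balance=$333.30 total_interest=$33.30
After 5 (deposit($500)): balance=$833.30 total_interest=$33.30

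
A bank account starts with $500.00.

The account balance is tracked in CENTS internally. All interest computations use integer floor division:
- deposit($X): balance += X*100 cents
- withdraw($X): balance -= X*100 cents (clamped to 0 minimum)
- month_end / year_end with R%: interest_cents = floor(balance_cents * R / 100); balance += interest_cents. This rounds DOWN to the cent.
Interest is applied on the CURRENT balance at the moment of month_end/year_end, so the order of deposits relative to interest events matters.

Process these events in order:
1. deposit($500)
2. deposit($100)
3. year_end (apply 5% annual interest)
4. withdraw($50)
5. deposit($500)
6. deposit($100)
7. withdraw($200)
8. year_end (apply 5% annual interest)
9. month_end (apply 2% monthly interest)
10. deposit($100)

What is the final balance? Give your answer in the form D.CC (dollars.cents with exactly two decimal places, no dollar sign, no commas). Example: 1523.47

Answer: 1711.85

Derivation:
After 1 (deposit($500)): balance=$1000.00 total_interest=$0.00
After 2 (deposit($100)): balance=$1100.00 total_interest=$0.00
After 3 (year_end (apply 5% annual interest)): balance=$1155.00 total_interest=$55.00
After 4 (withdraw($50)): balance=$1105.00 total_interest=$55.00
After 5 (deposit($500)): balance=$1605.00 total_interest=$55.00
After 6 (deposit($100)): balance=$1705.00 total_interest=$55.00
After 7 (withdraw($200)): balance=$1505.00 total_interest=$55.00
After 8 (year_end (apply 5% annual interest)): balance=$1580.25 total_interest=$130.25
After 9 (month_end (apply 2% monthly interest)): balance=$1611.85 total_interest=$161.85
After 10 (deposit($100)): balance=$1711.85 total_interest=$161.85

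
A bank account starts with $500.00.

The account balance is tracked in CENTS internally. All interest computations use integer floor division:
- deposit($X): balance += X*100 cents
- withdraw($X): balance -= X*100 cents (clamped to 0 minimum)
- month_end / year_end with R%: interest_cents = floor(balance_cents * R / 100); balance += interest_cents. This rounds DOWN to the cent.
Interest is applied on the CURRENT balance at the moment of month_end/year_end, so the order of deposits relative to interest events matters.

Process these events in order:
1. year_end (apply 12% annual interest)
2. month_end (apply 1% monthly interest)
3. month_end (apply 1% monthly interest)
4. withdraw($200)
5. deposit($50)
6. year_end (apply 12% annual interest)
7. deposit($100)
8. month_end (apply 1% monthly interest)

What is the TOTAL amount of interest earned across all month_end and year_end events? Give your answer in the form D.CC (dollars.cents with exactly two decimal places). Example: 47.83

Answer: 127.51

Derivation:
After 1 (year_end (apply 12% annual interest)): balance=$560.00 total_interest=$60.00
After 2 (month_end (apply 1% monthly interest)): balance=$565.60 total_interest=$65.60
After 3 (month_end (apply 1% monthly interest)): balance=$571.25 total_interest=$71.25
After 4 (withdraw($200)): balance=$371.25 total_interest=$71.25
After 5 (deposit($50)): balance=$421.25 total_interest=$71.25
After 6 (year_end (apply 12% annual interest)): balance=$471.80 total_interest=$121.80
After 7 (deposit($100)): balance=$571.80 total_interest=$121.80
After 8 (month_end (apply 1% monthly interest)): balance=$577.51 total_interest=$127.51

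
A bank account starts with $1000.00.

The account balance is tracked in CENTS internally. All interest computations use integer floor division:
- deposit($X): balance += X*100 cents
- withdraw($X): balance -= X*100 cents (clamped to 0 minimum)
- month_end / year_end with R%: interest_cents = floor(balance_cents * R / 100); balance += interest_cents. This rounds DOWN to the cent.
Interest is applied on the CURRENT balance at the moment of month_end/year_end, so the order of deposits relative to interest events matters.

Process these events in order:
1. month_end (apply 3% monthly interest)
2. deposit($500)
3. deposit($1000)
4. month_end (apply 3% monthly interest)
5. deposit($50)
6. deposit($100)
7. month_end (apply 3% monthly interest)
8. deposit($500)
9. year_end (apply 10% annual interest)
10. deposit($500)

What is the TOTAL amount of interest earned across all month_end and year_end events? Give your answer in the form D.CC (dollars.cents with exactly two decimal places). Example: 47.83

Answer: 522.42

Derivation:
After 1 (month_end (apply 3% monthly interest)): balance=$1030.00 total_interest=$30.00
After 2 (deposit($500)): balance=$1530.00 total_interest=$30.00
After 3 (deposit($1000)): balance=$2530.00 total_interest=$30.00
After 4 (month_end (apply 3% monthly interest)): balance=$2605.90 total_interest=$105.90
After 5 (deposit($50)): balance=$2655.90 total_interest=$105.90
After 6 (deposit($100)): balance=$2755.90 total_interest=$105.90
After 7 (month_end (apply 3% monthly interest)): balance=$2838.57 total_interest=$188.57
After 8 (deposit($500)): balance=$3338.57 total_interest=$188.57
After 9 (year_end (apply 10% annual interest)): balance=$3672.42 total_interest=$522.42
After 10 (deposit($500)): balance=$4172.42 total_interest=$522.42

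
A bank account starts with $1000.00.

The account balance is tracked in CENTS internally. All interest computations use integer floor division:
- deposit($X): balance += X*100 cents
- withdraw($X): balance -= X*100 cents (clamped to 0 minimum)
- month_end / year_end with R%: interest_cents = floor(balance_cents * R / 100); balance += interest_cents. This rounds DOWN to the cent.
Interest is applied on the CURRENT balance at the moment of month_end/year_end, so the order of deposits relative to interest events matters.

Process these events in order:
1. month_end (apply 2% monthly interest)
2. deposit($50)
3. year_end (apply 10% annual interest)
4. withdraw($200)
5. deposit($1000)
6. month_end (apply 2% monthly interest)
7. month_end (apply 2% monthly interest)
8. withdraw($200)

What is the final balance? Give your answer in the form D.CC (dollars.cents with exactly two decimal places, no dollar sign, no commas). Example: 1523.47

After 1 (month_end (apply 2% monthly interest)): balance=$1020.00 total_interest=$20.00
After 2 (deposit($50)): balance=$1070.00 total_interest=$20.00
After 3 (year_end (apply 10% annual interest)): balance=$1177.00 total_interest=$127.00
After 4 (withdraw($200)): balance=$977.00 total_interest=$127.00
After 5 (deposit($1000)): balance=$1977.00 total_interest=$127.00
After 6 (month_end (apply 2% monthly interest)): balance=$2016.54 total_interest=$166.54
After 7 (month_end (apply 2% monthly interest)): balance=$2056.87 total_interest=$206.87
After 8 (withdraw($200)): balance=$1856.87 total_interest=$206.87

Answer: 1856.87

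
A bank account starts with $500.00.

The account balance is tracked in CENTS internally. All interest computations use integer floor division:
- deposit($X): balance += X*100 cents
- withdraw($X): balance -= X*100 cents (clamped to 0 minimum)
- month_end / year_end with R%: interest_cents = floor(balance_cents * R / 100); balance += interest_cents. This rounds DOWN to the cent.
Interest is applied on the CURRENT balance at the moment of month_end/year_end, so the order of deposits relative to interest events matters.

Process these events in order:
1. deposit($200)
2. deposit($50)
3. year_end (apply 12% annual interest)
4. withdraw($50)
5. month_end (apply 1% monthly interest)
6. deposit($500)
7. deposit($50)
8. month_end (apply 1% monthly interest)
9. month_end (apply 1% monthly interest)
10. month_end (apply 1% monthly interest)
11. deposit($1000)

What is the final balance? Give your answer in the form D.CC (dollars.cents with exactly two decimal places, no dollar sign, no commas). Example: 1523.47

After 1 (deposit($200)): balance=$700.00 total_interest=$0.00
After 2 (deposit($50)): balance=$750.00 total_interest=$0.00
After 3 (year_end (apply 12% annual interest)): balance=$840.00 total_interest=$90.00
After 4 (withdraw($50)): balance=$790.00 total_interest=$90.00
After 5 (month_end (apply 1% monthly interest)): balance=$797.90 total_interest=$97.90
After 6 (deposit($500)): balance=$1297.90 total_interest=$97.90
After 7 (deposit($50)): balance=$1347.90 total_interest=$97.90
After 8 (month_end (apply 1% monthly interest)): balance=$1361.37 total_interest=$111.37
After 9 (month_end (apply 1% monthly interest)): balance=$1374.98 total_interest=$124.98
After 10 (month_end (apply 1% monthly interest)): balance=$1388.72 total_interest=$138.72
After 11 (deposit($1000)): balance=$2388.72 total_interest=$138.72

Answer: 2388.72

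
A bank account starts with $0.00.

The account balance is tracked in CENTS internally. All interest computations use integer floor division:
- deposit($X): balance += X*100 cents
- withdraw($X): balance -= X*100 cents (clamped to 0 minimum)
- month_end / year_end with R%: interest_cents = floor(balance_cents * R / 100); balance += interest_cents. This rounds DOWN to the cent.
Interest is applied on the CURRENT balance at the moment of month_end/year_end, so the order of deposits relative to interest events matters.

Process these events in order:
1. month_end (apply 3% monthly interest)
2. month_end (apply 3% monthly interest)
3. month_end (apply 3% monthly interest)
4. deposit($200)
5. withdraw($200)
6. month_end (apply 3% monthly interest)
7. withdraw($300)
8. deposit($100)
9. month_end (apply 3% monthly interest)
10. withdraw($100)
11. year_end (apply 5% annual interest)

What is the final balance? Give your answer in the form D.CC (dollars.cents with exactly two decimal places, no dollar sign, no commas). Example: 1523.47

Answer: 3.15

Derivation:
After 1 (month_end (apply 3% monthly interest)): balance=$0.00 total_interest=$0.00
After 2 (month_end (apply 3% monthly interest)): balance=$0.00 total_interest=$0.00
After 3 (month_end (apply 3% monthly interest)): balance=$0.00 total_interest=$0.00
After 4 (deposit($200)): balance=$200.00 total_interest=$0.00
After 5 (withdraw($200)): balance=$0.00 total_interest=$0.00
After 6 (month_end (apply 3% monthly interest)): balance=$0.00 total_interest=$0.00
After 7 (withdraw($300)): balance=$0.00 total_interest=$0.00
After 8 (deposit($100)): balance=$100.00 total_interest=$0.00
After 9 (month_end (apply 3% monthly interest)): balance=$103.00 total_interest=$3.00
After 10 (withdraw($100)): balance=$3.00 total_interest=$3.00
After 11 (year_end (apply 5% annual interest)): balance=$3.15 total_interest=$3.15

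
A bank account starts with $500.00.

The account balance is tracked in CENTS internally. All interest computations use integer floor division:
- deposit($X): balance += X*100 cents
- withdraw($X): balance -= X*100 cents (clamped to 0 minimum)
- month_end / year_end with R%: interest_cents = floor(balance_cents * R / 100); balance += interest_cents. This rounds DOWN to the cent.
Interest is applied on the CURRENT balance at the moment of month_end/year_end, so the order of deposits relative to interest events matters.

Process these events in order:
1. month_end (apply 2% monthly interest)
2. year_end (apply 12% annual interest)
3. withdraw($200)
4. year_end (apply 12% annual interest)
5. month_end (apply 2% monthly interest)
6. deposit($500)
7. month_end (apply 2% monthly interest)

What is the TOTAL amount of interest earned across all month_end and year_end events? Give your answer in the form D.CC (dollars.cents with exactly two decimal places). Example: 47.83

Answer: 142.53

Derivation:
After 1 (month_end (apply 2% monthly interest)): balance=$510.00 total_interest=$10.00
After 2 (year_end (apply 12% annual interest)): balance=$571.20 total_interest=$71.20
After 3 (withdraw($200)): balance=$371.20 total_interest=$71.20
After 4 (year_end (apply 12% annual interest)): balance=$415.74 total_interest=$115.74
After 5 (month_end (apply 2% monthly interest)): balance=$424.05 total_interest=$124.05
After 6 (deposit($500)): balance=$924.05 total_interest=$124.05
After 7 (month_end (apply 2% monthly interest)): balance=$942.53 total_interest=$142.53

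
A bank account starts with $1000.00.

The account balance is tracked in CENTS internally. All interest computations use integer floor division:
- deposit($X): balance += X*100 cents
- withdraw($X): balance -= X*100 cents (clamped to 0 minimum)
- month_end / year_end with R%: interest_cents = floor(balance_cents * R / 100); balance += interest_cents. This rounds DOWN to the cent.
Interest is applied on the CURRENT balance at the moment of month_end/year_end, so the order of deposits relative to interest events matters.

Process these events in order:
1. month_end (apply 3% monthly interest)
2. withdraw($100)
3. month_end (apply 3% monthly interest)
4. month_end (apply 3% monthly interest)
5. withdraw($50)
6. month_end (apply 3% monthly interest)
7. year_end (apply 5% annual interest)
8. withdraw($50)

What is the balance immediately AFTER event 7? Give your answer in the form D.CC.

Answer: 1012.95

Derivation:
After 1 (month_end (apply 3% monthly interest)): balance=$1030.00 total_interest=$30.00
After 2 (withdraw($100)): balance=$930.00 total_interest=$30.00
After 3 (month_end (apply 3% monthly interest)): balance=$957.90 total_interest=$57.90
After 4 (month_end (apply 3% monthly interest)): balance=$986.63 total_interest=$86.63
After 5 (withdraw($50)): balance=$936.63 total_interest=$86.63
After 6 (month_end (apply 3% monthly interest)): balance=$964.72 total_interest=$114.72
After 7 (year_end (apply 5% annual interest)): balance=$1012.95 total_interest=$162.95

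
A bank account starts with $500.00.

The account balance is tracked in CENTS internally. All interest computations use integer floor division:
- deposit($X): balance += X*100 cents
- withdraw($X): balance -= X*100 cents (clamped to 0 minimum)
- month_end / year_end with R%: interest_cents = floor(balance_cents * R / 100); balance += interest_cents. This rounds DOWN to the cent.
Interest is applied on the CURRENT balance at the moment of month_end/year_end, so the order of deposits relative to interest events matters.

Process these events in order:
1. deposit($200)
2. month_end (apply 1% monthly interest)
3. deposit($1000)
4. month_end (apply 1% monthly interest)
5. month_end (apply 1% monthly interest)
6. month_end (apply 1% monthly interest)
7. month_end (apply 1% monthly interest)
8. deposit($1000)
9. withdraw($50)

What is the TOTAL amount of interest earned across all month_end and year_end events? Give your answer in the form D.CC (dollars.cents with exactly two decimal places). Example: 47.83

Answer: 76.30

Derivation:
After 1 (deposit($200)): balance=$700.00 total_interest=$0.00
After 2 (month_end (apply 1% monthly interest)): balance=$707.00 total_interest=$7.00
After 3 (deposit($1000)): balance=$1707.00 total_interest=$7.00
After 4 (month_end (apply 1% monthly interest)): balance=$1724.07 total_interest=$24.07
After 5 (month_end (apply 1% monthly interest)): balance=$1741.31 total_interest=$41.31
After 6 (month_end (apply 1% monthly interest)): balance=$1758.72 total_interest=$58.72
After 7 (month_end (apply 1% monthly interest)): balance=$1776.30 total_interest=$76.30
After 8 (deposit($1000)): balance=$2776.30 total_interest=$76.30
After 9 (withdraw($50)): balance=$2726.30 total_interest=$76.30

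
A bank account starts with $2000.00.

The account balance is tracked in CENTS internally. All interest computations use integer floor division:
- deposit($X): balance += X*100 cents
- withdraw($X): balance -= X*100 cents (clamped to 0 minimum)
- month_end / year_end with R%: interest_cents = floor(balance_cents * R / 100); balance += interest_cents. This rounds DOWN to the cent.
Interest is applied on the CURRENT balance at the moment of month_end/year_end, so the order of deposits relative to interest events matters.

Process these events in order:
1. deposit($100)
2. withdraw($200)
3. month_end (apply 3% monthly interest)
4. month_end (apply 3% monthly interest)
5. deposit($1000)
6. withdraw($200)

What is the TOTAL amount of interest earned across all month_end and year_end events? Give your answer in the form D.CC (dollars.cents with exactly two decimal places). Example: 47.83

After 1 (deposit($100)): balance=$2100.00 total_interest=$0.00
After 2 (withdraw($200)): balance=$1900.00 total_interest=$0.00
After 3 (month_end (apply 3% monthly interest)): balance=$1957.00 total_interest=$57.00
After 4 (month_end (apply 3% monthly interest)): balance=$2015.71 total_interest=$115.71
After 5 (deposit($1000)): balance=$3015.71 total_interest=$115.71
After 6 (withdraw($200)): balance=$2815.71 total_interest=$115.71

Answer: 115.71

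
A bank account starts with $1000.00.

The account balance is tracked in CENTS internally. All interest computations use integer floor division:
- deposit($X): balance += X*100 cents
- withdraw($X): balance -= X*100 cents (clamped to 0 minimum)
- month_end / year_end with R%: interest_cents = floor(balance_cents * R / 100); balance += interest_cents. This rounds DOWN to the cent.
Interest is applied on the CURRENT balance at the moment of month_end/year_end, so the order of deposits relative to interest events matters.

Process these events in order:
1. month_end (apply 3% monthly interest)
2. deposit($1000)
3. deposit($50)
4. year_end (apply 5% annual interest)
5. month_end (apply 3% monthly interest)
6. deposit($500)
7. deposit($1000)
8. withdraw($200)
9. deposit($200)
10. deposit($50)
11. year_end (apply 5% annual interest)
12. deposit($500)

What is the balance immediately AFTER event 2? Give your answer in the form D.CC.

After 1 (month_end (apply 3% monthly interest)): balance=$1030.00 total_interest=$30.00
After 2 (deposit($1000)): balance=$2030.00 total_interest=$30.00

Answer: 2030.00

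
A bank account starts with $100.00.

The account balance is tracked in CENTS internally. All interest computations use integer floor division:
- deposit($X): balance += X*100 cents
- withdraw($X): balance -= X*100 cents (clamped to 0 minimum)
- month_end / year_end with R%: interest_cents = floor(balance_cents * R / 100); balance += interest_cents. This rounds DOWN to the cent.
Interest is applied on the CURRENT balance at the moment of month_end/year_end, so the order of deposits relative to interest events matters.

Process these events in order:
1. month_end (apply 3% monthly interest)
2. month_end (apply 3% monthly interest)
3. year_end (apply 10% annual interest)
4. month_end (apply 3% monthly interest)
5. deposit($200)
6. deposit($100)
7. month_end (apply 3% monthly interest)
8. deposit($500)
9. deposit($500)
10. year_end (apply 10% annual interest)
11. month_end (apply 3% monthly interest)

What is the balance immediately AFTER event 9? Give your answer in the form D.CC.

Answer: 1432.79

Derivation:
After 1 (month_end (apply 3% monthly interest)): balance=$103.00 total_interest=$3.00
After 2 (month_end (apply 3% monthly interest)): balance=$106.09 total_interest=$6.09
After 3 (year_end (apply 10% annual interest)): balance=$116.69 total_interest=$16.69
After 4 (month_end (apply 3% monthly interest)): balance=$120.19 total_interest=$20.19
After 5 (deposit($200)): balance=$320.19 total_interest=$20.19
After 6 (deposit($100)): balance=$420.19 total_interest=$20.19
After 7 (month_end (apply 3% monthly interest)): balance=$432.79 total_interest=$32.79
After 8 (deposit($500)): balance=$932.79 total_interest=$32.79
After 9 (deposit($500)): balance=$1432.79 total_interest=$32.79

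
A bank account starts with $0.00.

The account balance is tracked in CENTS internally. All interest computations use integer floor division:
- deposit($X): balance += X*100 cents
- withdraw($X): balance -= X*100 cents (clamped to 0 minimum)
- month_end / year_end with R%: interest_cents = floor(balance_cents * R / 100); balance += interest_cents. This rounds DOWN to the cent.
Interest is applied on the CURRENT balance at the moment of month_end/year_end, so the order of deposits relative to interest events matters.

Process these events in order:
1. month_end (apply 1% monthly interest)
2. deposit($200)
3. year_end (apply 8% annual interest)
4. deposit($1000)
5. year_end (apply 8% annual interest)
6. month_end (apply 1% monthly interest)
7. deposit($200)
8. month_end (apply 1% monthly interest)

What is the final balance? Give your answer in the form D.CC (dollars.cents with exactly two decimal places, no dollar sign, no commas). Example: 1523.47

After 1 (month_end (apply 1% monthly interest)): balance=$0.00 total_interest=$0.00
After 2 (deposit($200)): balance=$200.00 total_interest=$0.00
After 3 (year_end (apply 8% annual interest)): balance=$216.00 total_interest=$16.00
After 4 (deposit($1000)): balance=$1216.00 total_interest=$16.00
After 5 (year_end (apply 8% annual interest)): balance=$1313.28 total_interest=$113.28
After 6 (month_end (apply 1% monthly interest)): balance=$1326.41 total_interest=$126.41
After 7 (deposit($200)): balance=$1526.41 total_interest=$126.41
After 8 (month_end (apply 1% monthly interest)): balance=$1541.67 total_interest=$141.67

Answer: 1541.67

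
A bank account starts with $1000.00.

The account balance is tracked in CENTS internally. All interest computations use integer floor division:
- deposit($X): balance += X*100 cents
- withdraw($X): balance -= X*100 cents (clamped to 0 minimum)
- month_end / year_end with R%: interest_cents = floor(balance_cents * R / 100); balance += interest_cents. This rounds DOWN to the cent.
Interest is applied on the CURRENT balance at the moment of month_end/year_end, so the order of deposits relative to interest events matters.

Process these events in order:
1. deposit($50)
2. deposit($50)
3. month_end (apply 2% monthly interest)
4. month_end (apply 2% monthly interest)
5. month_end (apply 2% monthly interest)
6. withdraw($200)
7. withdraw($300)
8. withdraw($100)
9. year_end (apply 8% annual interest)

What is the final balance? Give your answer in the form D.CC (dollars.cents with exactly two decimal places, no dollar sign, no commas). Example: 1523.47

After 1 (deposit($50)): balance=$1050.00 total_interest=$0.00
After 2 (deposit($50)): balance=$1100.00 total_interest=$0.00
After 3 (month_end (apply 2% monthly interest)): balance=$1122.00 total_interest=$22.00
After 4 (month_end (apply 2% monthly interest)): balance=$1144.44 total_interest=$44.44
After 5 (month_end (apply 2% monthly interest)): balance=$1167.32 total_interest=$67.32
After 6 (withdraw($200)): balance=$967.32 total_interest=$67.32
After 7 (withdraw($300)): balance=$667.32 total_interest=$67.32
After 8 (withdraw($100)): balance=$567.32 total_interest=$67.32
After 9 (year_end (apply 8% annual interest)): balance=$612.70 total_interest=$112.70

Answer: 612.70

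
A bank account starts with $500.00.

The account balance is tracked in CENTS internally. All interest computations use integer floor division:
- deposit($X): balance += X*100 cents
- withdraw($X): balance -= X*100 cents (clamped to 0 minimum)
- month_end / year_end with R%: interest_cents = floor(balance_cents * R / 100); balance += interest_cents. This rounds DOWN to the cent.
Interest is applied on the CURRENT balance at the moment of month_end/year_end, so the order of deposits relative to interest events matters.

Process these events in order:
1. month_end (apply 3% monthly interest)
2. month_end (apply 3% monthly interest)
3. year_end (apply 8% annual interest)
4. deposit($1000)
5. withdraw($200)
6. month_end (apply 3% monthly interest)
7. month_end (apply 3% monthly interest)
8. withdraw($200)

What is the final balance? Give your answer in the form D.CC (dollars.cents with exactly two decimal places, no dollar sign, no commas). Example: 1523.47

After 1 (month_end (apply 3% monthly interest)): balance=$515.00 total_interest=$15.00
After 2 (month_end (apply 3% monthly interest)): balance=$530.45 total_interest=$30.45
After 3 (year_end (apply 8% annual interest)): balance=$572.88 total_interest=$72.88
After 4 (deposit($1000)): balance=$1572.88 total_interest=$72.88
After 5 (withdraw($200)): balance=$1372.88 total_interest=$72.88
After 6 (month_end (apply 3% monthly interest)): balance=$1414.06 total_interest=$114.06
After 7 (month_end (apply 3% monthly interest)): balance=$1456.48 total_interest=$156.48
After 8 (withdraw($200)): balance=$1256.48 total_interest=$156.48

Answer: 1256.48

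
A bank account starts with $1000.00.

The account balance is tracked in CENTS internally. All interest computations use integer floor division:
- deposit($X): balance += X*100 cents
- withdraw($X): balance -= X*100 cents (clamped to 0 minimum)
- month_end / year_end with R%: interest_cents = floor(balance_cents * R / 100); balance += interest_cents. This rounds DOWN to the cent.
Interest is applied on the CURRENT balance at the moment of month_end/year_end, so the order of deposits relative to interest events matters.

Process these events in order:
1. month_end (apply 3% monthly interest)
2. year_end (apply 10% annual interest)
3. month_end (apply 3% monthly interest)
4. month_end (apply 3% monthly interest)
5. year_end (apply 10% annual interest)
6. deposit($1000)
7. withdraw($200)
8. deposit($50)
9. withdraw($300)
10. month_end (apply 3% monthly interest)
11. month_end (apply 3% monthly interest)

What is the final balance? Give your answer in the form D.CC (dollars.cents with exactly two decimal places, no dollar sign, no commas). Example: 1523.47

Answer: 1986.19

Derivation:
After 1 (month_end (apply 3% monthly interest)): balance=$1030.00 total_interest=$30.00
After 2 (year_end (apply 10% annual interest)): balance=$1133.00 total_interest=$133.00
After 3 (month_end (apply 3% monthly interest)): balance=$1166.99 total_interest=$166.99
After 4 (month_end (apply 3% monthly interest)): balance=$1201.99 total_interest=$201.99
After 5 (year_end (apply 10% annual interest)): balance=$1322.18 total_interest=$322.18
After 6 (deposit($1000)): balance=$2322.18 total_interest=$322.18
After 7 (withdraw($200)): balance=$2122.18 total_interest=$322.18
After 8 (deposit($50)): balance=$2172.18 total_interest=$322.18
After 9 (withdraw($300)): balance=$1872.18 total_interest=$322.18
After 10 (month_end (apply 3% monthly interest)): balance=$1928.34 total_interest=$378.34
After 11 (month_end (apply 3% monthly interest)): balance=$1986.19 total_interest=$436.19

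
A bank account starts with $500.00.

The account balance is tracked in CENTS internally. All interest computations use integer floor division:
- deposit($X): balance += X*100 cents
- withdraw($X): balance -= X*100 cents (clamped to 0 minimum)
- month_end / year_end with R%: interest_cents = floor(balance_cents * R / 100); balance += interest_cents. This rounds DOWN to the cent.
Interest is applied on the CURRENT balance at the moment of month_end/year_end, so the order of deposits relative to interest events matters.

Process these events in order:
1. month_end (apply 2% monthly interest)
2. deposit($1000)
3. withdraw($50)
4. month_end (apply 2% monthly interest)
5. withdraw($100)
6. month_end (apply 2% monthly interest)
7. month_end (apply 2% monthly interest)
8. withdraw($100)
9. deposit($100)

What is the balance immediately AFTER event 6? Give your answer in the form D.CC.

Answer: 1416.98

Derivation:
After 1 (month_end (apply 2% monthly interest)): balance=$510.00 total_interest=$10.00
After 2 (deposit($1000)): balance=$1510.00 total_interest=$10.00
After 3 (withdraw($50)): balance=$1460.00 total_interest=$10.00
After 4 (month_end (apply 2% monthly interest)): balance=$1489.20 total_interest=$39.20
After 5 (withdraw($100)): balance=$1389.20 total_interest=$39.20
After 6 (month_end (apply 2% monthly interest)): balance=$1416.98 total_interest=$66.98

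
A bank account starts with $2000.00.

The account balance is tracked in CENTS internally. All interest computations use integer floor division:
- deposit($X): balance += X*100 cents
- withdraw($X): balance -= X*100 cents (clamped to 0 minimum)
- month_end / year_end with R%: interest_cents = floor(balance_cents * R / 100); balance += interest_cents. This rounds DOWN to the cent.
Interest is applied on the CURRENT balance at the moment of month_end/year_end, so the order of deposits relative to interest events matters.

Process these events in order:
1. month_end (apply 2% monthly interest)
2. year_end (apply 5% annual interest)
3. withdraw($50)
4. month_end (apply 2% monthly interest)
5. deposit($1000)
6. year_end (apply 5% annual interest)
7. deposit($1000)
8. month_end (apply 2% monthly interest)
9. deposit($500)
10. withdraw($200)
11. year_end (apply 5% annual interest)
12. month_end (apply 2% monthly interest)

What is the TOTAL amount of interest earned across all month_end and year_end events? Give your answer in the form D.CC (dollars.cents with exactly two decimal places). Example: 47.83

After 1 (month_end (apply 2% monthly interest)): balance=$2040.00 total_interest=$40.00
After 2 (year_end (apply 5% annual interest)): balance=$2142.00 total_interest=$142.00
After 3 (withdraw($50)): balance=$2092.00 total_interest=$142.00
After 4 (month_end (apply 2% monthly interest)): balance=$2133.84 total_interest=$183.84
After 5 (deposit($1000)): balance=$3133.84 total_interest=$183.84
After 6 (year_end (apply 5% annual interest)): balance=$3290.53 total_interest=$340.53
After 7 (deposit($1000)): balance=$4290.53 total_interest=$340.53
After 8 (month_end (apply 2% monthly interest)): balance=$4376.34 total_interest=$426.34
After 9 (deposit($500)): balance=$4876.34 total_interest=$426.34
After 10 (withdraw($200)): balance=$4676.34 total_interest=$426.34
After 11 (year_end (apply 5% annual interest)): balance=$4910.15 total_interest=$660.15
After 12 (month_end (apply 2% monthly interest)): balance=$5008.35 total_interest=$758.35

Answer: 758.35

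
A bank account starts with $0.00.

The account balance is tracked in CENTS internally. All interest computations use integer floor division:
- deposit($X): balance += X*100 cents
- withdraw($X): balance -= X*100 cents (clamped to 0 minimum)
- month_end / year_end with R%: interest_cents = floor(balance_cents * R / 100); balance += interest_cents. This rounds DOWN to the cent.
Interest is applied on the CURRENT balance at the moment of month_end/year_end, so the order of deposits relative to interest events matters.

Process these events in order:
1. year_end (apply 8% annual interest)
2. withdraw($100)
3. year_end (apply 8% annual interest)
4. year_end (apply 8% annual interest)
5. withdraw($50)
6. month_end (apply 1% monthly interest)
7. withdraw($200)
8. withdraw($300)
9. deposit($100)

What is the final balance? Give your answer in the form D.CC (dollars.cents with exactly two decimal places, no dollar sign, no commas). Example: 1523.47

Answer: 100.00

Derivation:
After 1 (year_end (apply 8% annual interest)): balance=$0.00 total_interest=$0.00
After 2 (withdraw($100)): balance=$0.00 total_interest=$0.00
After 3 (year_end (apply 8% annual interest)): balance=$0.00 total_interest=$0.00
After 4 (year_end (apply 8% annual interest)): balance=$0.00 total_interest=$0.00
After 5 (withdraw($50)): balance=$0.00 total_interest=$0.00
After 6 (month_end (apply 1% monthly interest)): balance=$0.00 total_interest=$0.00
After 7 (withdraw($200)): balance=$0.00 total_interest=$0.00
After 8 (withdraw($300)): balance=$0.00 total_interest=$0.00
After 9 (deposit($100)): balance=$100.00 total_interest=$0.00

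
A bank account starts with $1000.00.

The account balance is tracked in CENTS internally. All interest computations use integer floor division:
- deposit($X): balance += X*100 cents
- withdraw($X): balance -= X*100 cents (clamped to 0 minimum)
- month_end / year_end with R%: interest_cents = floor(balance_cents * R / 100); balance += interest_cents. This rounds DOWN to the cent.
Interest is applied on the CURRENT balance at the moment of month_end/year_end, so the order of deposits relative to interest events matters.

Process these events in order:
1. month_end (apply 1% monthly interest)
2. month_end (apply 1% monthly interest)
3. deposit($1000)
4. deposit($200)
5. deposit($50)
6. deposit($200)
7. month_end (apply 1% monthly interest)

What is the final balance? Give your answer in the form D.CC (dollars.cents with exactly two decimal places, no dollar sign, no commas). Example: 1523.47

After 1 (month_end (apply 1% monthly interest)): balance=$1010.00 total_interest=$10.00
After 2 (month_end (apply 1% monthly interest)): balance=$1020.10 total_interest=$20.10
After 3 (deposit($1000)): balance=$2020.10 total_interest=$20.10
After 4 (deposit($200)): balance=$2220.10 total_interest=$20.10
After 5 (deposit($50)): balance=$2270.10 total_interest=$20.10
After 6 (deposit($200)): balance=$2470.10 total_interest=$20.10
After 7 (month_end (apply 1% monthly interest)): balance=$2494.80 total_interest=$44.80

Answer: 2494.80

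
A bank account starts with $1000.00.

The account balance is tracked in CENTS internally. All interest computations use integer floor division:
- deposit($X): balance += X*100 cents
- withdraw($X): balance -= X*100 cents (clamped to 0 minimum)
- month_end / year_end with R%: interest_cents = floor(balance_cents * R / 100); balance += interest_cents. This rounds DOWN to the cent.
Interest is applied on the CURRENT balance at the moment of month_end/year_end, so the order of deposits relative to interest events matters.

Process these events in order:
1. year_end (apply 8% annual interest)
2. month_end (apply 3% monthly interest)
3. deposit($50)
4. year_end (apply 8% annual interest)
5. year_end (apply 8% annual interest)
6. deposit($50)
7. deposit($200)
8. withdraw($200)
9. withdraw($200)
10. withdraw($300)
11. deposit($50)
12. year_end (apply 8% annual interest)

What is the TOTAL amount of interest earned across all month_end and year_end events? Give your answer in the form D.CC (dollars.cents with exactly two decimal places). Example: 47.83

After 1 (year_end (apply 8% annual interest)): balance=$1080.00 total_interest=$80.00
After 2 (month_end (apply 3% monthly interest)): balance=$1112.40 total_interest=$112.40
After 3 (deposit($50)): balance=$1162.40 total_interest=$112.40
After 4 (year_end (apply 8% annual interest)): balance=$1255.39 total_interest=$205.39
After 5 (year_end (apply 8% annual interest)): balance=$1355.82 total_interest=$305.82
After 6 (deposit($50)): balance=$1405.82 total_interest=$305.82
After 7 (deposit($200)): balance=$1605.82 total_interest=$305.82
After 8 (withdraw($200)): balance=$1405.82 total_interest=$305.82
After 9 (withdraw($200)): balance=$1205.82 total_interest=$305.82
After 10 (withdraw($300)): balance=$905.82 total_interest=$305.82
After 11 (deposit($50)): balance=$955.82 total_interest=$305.82
After 12 (year_end (apply 8% annual interest)): balance=$1032.28 total_interest=$382.28

Answer: 382.28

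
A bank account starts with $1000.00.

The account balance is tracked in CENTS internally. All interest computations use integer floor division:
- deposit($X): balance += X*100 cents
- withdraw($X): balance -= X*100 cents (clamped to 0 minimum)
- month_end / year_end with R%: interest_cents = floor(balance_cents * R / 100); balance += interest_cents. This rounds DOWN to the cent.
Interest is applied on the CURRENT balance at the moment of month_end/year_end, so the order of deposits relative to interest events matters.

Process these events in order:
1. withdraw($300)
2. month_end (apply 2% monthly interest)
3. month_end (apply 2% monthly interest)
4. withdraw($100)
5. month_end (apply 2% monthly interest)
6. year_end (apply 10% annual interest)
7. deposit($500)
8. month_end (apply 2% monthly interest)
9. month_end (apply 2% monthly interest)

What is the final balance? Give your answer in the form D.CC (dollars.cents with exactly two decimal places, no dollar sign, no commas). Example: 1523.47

Answer: 1253.59

Derivation:
After 1 (withdraw($300)): balance=$700.00 total_interest=$0.00
After 2 (month_end (apply 2% monthly interest)): balance=$714.00 total_interest=$14.00
After 3 (month_end (apply 2% monthly interest)): balance=$728.28 total_interest=$28.28
After 4 (withdraw($100)): balance=$628.28 total_interest=$28.28
After 5 (month_end (apply 2% monthly interest)): balance=$640.84 total_interest=$40.84
After 6 (year_end (apply 10% annual interest)): balance=$704.92 total_interest=$104.92
After 7 (deposit($500)): balance=$1204.92 total_interest=$104.92
After 8 (month_end (apply 2% monthly interest)): balance=$1229.01 total_interest=$129.01
After 9 (month_end (apply 2% monthly interest)): balance=$1253.59 total_interest=$153.59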